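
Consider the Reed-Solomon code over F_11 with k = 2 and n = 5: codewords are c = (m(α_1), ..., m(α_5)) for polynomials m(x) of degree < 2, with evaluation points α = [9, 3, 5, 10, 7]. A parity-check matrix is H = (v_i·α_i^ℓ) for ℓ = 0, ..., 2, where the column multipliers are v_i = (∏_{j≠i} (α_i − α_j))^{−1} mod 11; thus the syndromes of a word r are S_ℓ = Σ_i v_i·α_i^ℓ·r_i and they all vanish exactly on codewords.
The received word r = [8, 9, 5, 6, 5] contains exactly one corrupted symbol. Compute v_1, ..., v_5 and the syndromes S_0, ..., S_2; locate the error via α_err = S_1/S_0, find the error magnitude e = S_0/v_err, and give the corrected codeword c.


S = (1, 7, 5), error at position 5, error magnitude e = 4, c = [8, 9, 5, 6, 1].

Step 1: column multipliers v_i = (∏_{j≠i}(α_i − α_j))^{−1} mod 11.
  i = 1 (α = 9): (9−3)(9−5)(9−10)(9−7) = 6·4·(−1)·2 = −48 ≡ 7, so v_1 = 7^{−1} = 8 (mod 11).
  i = 2 (α = 3): (3−9)(3−5)(3−10)(3−7) = (−6)·(−2)·(−7)·(−4) = 336 ≡ 6, so v_2 = 6^{−1} = 2 (mod 11).
  i = 3 (α = 5): (5−9)(5−3)(5−10)(5−7) = (−4)·2·(−5)·(−2) = −80 ≡ 8, so v_3 = 8^{−1} = 7 (mod 11).
  i = 4 (α = 10): (10−9)(10−3)(10−5)(10−7) = 1·7·5·3 = 105 ≡ 6, so v_4 = 6^{−1} = 2 (mod 11).
  i = 5 (α = 7): (7−9)(7−3)(7−5)(7−10) = (−2)·4·2·(−3) = 48 ≡ 4, so v_5 = 4^{−1} = 3 (mod 11).
  v = [8, 2, 7, 2, 3].
Step 2: syndromes of r = [8, 9, 5, 6, 5] (all sums mod 11).
  S_0 = Σ v_i r_i = 8·8 + 2·9 + 7·5 + 2·6 + 3·5 = 144 ≡ 1.
  S_1 = Σ v_i α_i r_i = 8·9·8 + 2·3·9 + 7·5·5 + 2·10·6 + 3·7·5 = 1030 ≡ 7.
  α_i^2 mod 11 = [4, 9, 3, 1, 5].
  S_2 = Σ v_i α_i^2 r_i = 8·4·8 + 2·9·9 + 7·3·5 + 2·1·6 + 3·5·5 = 610 ≡ 5.
  S = (1, 7, 5) ≠ 0, so r is not a codeword (an error is present).
Step 3: locate the error. For a single error e at position i, S_ℓ = v_i·e·α_i^ℓ, so α_err = S_1/S_0.
  S_0^{−1} = 1^{−1} = 1 (mod 11), so α_err = 7·1 = 7 ≡ 7 = α_5. Error position i = 5.
  Consistency check: S_2/S_1 = 5·8 = 40 ≡ 7 = α_err ✓ (single-error assumption holds).
Step 4: error magnitude e = S_0/v_5 = S_0·∏_{j≠5}(α_5 − α_j) = 1·4 = 4 ≡ 4 (mod 11).
Step 5: correct position 5: c_5 = r_5 − e = 5 − 4 ≡ 1 (mod 11). Hence c = [8, 9, 5, 6, 1].
  Check: interpolating c through the α_i gives m(x) = 4 + 9·x (degree < 2) with m(α_i) = c_i for every i, so c is indeed a codeword.


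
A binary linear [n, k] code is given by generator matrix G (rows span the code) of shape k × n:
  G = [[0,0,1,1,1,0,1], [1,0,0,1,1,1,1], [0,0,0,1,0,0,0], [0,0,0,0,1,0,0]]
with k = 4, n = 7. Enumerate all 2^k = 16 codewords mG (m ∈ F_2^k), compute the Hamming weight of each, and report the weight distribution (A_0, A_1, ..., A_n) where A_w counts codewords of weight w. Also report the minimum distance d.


Weight distribution: A_0 = 1, A_1 = 2, A_2 = 2, A_3 = 4, A_4 = 5, A_5 = 2. Minimum distance d = 1.

Enumerate all 2^4 = 16 messages m ∈ F_2^4.
For each, compute codeword c = mG in F_2^7, then tally its weight.
  m = 0000 → c = 0000000, weight = 0.
  m = 1000 → c = 0011101, weight = 4.
  m = 0100 → c = 1001111, weight = 5.
  m = 1100 → c = 1010010, weight = 3.
  m = 0010 → c = 0001000, weight = 1.
  m = 1010 → c = 0010101, weight = 3.
  m = 0110 → c = 1000111, weight = 4.
  m = 1110 → c = 1011010, weight = 4.
  m = 0001 → c = 0000100, weight = 1.
  m = 1001 → c = 0011001, weight = 3.
  m = 0101 → c = 1001011, weight = 4.
  m = 1101 → c = 1010110, weight = 4.
  m = 0011 → c = 0001100, weight = 2.
  m = 1011 → c = 0010001, weight = 2.
  m = 0111 → c = 1000011, weight = 3.
  m = 1111 → c = 1011110, weight = 5.
Tally weights:
  weight 0: 1 codewords.
  weight 1: 2 codewords.
  weight 2: 2 codewords.
  weight 3: 4 codewords.
  weight 4: 5 codewords.
  weight 5: 2 codewords.
Minimum distance d = smallest w > 0 with A_w > 0 = 1.
Sanity: Σ A_w = 16 = 2^4 = 16 ✓.


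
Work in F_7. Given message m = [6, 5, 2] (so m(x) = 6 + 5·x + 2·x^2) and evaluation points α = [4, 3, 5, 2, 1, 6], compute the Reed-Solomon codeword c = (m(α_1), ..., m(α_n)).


c = [2, 4, 4, 3, 6, 3]

Message polynomial: m(x) = 6 + 5·x + 2·x^2 (mod 7).
For each evaluation point α_i, compute m(α_i) mod 7:
  α_1 = 4: Horner steps 2 → 6 → 2, so m(4) = 2.
  α_2 = 3: Horner steps 2 → 4 → 4, so m(3) = 4.
  α_3 = 5: Horner steps 2 → 1 → 4, so m(5) = 4.
  α_4 = 2: Horner steps 2 → 2 → 3, so m(2) = 3.
  α_5 = 1: Horner steps 2 → 0 → 6, so m(1) = 6.
  α_6 = 6: Horner steps 2 → 3 → 3, so m(6) = 3.
Codeword c = [2, 4, 4, 3, 6, 3] ∈ F_7^6.


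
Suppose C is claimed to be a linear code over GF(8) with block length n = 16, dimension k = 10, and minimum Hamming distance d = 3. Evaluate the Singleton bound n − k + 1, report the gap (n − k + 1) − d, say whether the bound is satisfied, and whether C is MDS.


Singleton RHS = n − k + 1 = 7, slack = 4, bound satisfied, not MDS.

Singleton bound: d ≤ n − k + 1.
Here n = 16, k = 10, so n − k + 1 = 7.
Given d = 3, check d ≤ 7: YES.
Slack = (n − k + 1) − d = 4.
The code is NOT MDS (slack = 4 > 0).
Description: the claimed parameters are [16, 10, 3]_8; such a code would be non-MDS.


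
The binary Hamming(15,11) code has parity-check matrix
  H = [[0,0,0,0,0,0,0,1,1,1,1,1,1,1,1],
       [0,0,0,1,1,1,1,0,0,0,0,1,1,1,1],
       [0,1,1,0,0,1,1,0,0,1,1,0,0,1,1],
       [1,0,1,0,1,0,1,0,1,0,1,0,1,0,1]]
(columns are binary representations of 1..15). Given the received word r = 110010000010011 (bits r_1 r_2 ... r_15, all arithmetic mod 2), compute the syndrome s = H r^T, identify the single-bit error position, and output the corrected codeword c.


s = (1, 1, 0, 0)^T, error position = 12, corrected codeword c = 110010000011011

Compute s = H r^T mod 2 one row at a time:
  s_1 = 0 + 0 + 0 + 1 + 0 + 0 + 1 + 1 = 3 ≡ 1 (mod 2).
  s_2 = 0 + 1 + 0 + 0 + 0 + 0 + 1 + 1 = 3 ≡ 1 (mod 2).
  s_3 = 1 + 0 + 0 + 0 + 0 + 1 + 1 + 1 = 4 ≡ 0 (mod 2).
  s_4 = 1 + 0 + 1 + 0 + 0 + 1 + 0 + 1 = 4 ≡ 0 (mod 2).
s = (1, 1, 0, 0)^T — this equals column 12 of H (binary 1100), so error is at position 12.
Correct: flip bit 12 of r = 110010000010011 to get c = 110010000011011.


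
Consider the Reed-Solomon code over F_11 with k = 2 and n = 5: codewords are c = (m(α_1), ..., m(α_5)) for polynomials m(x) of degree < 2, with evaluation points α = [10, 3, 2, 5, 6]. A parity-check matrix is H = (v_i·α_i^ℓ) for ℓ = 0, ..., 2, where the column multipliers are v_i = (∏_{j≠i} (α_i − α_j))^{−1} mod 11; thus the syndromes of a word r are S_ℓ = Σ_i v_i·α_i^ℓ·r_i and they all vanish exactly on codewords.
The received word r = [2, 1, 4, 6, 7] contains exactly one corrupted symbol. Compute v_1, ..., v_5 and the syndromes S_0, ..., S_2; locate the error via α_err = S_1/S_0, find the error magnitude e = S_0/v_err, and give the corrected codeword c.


S = (10, 5, 8), error at position 5, error magnitude e = 4, c = [2, 1, 4, 6, 3].

Step 1: column multipliers v_i = (∏_{j≠i}(α_i − α_j))^{−1} mod 11.
  i = 1 (α = 10): (10−3)(10−2)(10−5)(10−6) = 7·8·5·4 = 1120 ≡ 9, so v_1 = 9^{−1} = 5 (mod 11).
  i = 2 (α = 3): (3−10)(3−2)(3−5)(3−6) = (−7)·1·(−2)·(−3) = −42 ≡ 2, so v_2 = 2^{−1} = 6 (mod 11).
  i = 3 (α = 2): (2−10)(2−3)(2−5)(2−6) = (−8)·(−1)·(−3)·(−4) = 96 ≡ 8, so v_3 = 8^{−1} = 7 (mod 11).
  i = 4 (α = 5): (5−10)(5−3)(5−2)(5−6) = (−5)·2·3·(−1) = 30 ≡ 8, so v_4 = 8^{−1} = 7 (mod 11).
  i = 5 (α = 6): (6−10)(6−3)(6−2)(6−5) = (−4)·3·4·1 = −48 ≡ 7, so v_5 = 7^{−1} = 8 (mod 11).
  v = [5, 6, 7, 7, 8].
Step 2: syndromes of r = [2, 1, 4, 6, 7] (all sums mod 11).
  S_0 = Σ v_i r_i = 5·2 + 6·1 + 7·4 + 7·6 + 8·7 = 142 ≡ 10.
  S_1 = Σ v_i α_i r_i = 5·10·2 + 6·3·1 + 7·2·4 + 7·5·6 + 8·6·7 = 720 ≡ 5.
  α_i^2 mod 11 = [1, 9, 4, 3, 3].
  S_2 = Σ v_i α_i^2 r_i = 5·1·2 + 6·9·1 + 7·4·4 + 7·3·6 + 8·3·7 = 470 ≡ 8.
  S = (10, 5, 8) ≠ 0, so r is not a codeword (an error is present).
Step 3: locate the error. For a single error e at position i, S_ℓ = v_i·e·α_i^ℓ, so α_err = S_1/S_0.
  S_0^{−1} = 10^{−1} = 10 (mod 11), so α_err = 5·10 = 50 ≡ 6 = α_5. Error position i = 5.
  Consistency check: S_2/S_1 = 8·9 = 72 ≡ 6 = α_err ✓ (single-error assumption holds).
Step 4: error magnitude e = S_0/v_5 = S_0·∏_{j≠5}(α_5 − α_j) = 10·7 = 70 ≡ 4 (mod 11).
Step 5: correct position 5: c_5 = r_5 − e = 7 − 4 ≡ 3 (mod 11). Hence c = [2, 1, 4, 6, 3].
  Check: interpolating c through the α_i gives m(x) = 10 + 8·x (degree < 2) with m(α_i) = c_i for every i, so c is indeed a codeword.


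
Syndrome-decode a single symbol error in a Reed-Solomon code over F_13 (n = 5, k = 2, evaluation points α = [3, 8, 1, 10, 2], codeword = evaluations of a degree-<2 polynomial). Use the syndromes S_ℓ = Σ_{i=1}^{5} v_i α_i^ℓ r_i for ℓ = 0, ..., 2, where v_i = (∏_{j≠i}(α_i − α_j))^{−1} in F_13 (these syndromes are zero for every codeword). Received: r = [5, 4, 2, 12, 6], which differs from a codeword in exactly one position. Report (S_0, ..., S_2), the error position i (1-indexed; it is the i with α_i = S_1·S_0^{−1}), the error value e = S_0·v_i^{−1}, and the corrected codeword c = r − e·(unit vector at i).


S = (12, 10, 4), error at position 1, error magnitude e = 8, c = [10, 4, 2, 12, 6].

Step 1: column multipliers v_i = (∏_{j≠i}(α_i − α_j))^{−1} mod 13.
  i = 1 (α = 3): (3−8)(3−1)(3−10)(3−2) = (−5)·2·(−7)·1 = 70 ≡ 5, so v_1 = 5^{−1} = 8 (mod 13).
  i = 2 (α = 8): (8−3)(8−1)(8−10)(8−2) = 5·7·(−2)·6 = −420 ≡ 9, so v_2 = 9^{−1} = 3 (mod 13).
  i = 3 (α = 1): (1−3)(1−8)(1−10)(1−2) = (−2)·(−7)·(−9)·(−1) = 126 ≡ 9, so v_3 = 9^{−1} = 3 (mod 13).
  i = 4 (α = 10): (10−3)(10−8)(10−1)(10−2) = 7·2·9·8 = 1008 ≡ 7, so v_4 = 7^{−1} = 2 (mod 13).
  i = 5 (α = 2): (2−3)(2−8)(2−1)(2−10) = (−1)·(−6)·1·(−8) = −48 ≡ 4, so v_5 = 4^{−1} = 10 (mod 13).
  v = [8, 3, 3, 2, 10].
Step 2: syndromes of r = [5, 4, 2, 12, 6] (all sums mod 13).
  S_0 = Σ v_i r_i = 8·5 + 3·4 + 3·2 + 2·12 + 10·6 = 142 ≡ 12.
  S_1 = Σ v_i α_i r_i = 8·3·5 + 3·8·4 + 3·1·2 + 2·10·12 + 10·2·6 = 582 ≡ 10.
  α_i^2 mod 13 = [9, 12, 1, 9, 4].
  S_2 = Σ v_i α_i^2 r_i = 8·9·5 + 3·12·4 + 3·1·2 + 2·9·12 + 10·4·6 = 966 ≡ 4.
  S = (12, 10, 4) ≠ 0, so r is not a codeword (an error is present).
Step 3: locate the error. For a single error e at position i, S_ℓ = v_i·e·α_i^ℓ, so α_err = S_1/S_0.
  S_0^{−1} = 12^{−1} = 12 (mod 13), so α_err = 10·12 = 120 ≡ 3 = α_1. Error position i = 1.
  Consistency check: S_2/S_1 = 4·4 = 16 ≡ 3 = α_err ✓ (single-error assumption holds).
Step 4: error magnitude e = S_0/v_1 = S_0·∏_{j≠1}(α_1 − α_j) = 12·5 = 60 ≡ 8 (mod 13).
Step 5: correct position 1: c_1 = r_1 − e = 5 − 8 ≡ 10 (mod 13). Hence c = [10, 4, 2, 12, 6].
  Check: interpolating c through the α_i gives m(x) = 11 + 4·x (degree < 2) with m(α_i) = c_i for every i, so c is indeed a codeword.


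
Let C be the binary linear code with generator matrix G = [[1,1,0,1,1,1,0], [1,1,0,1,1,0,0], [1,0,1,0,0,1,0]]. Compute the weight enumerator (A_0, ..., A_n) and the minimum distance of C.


Weight distribution: A_0 = 1, A_1 = 1, A_2 = 1, A_3 = 1, A_4 = 2, A_5 = 2. Minimum distance d = 1.

Enumerate all 2^3 = 8 messages m ∈ F_2^3.
For each, compute codeword c = mG in F_2^7, then tally its weight.
  m = 000 → c = 0000000, weight = 0.
  m = 100 → c = 1101110, weight = 5.
  m = 010 → c = 1101100, weight = 4.
  m = 110 → c = 0000010, weight = 1.
  m = 001 → c = 1010010, weight = 3.
  m = 101 → c = 0111100, weight = 4.
  m = 011 → c = 0111110, weight = 5.
  m = 111 → c = 1010000, weight = 2.
Tally weights:
  weight 0: 1 codewords.
  weight 1: 1 codewords.
  weight 2: 1 codewords.
  weight 3: 1 codewords.
  weight 4: 2 codewords.
  weight 5: 2 codewords.
Minimum distance d = smallest w > 0 with A_w > 0 = 1.
Sanity: Σ A_w = 8 = 2^3 = 8 ✓.


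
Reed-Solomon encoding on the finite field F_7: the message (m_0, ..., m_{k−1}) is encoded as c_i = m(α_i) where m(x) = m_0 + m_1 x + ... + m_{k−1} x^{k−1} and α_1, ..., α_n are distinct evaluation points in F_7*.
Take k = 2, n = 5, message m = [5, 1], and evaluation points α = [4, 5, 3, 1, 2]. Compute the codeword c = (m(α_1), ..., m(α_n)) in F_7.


c = [2, 3, 1, 6, 0]

Message polynomial: m(x) = 5 + 1·x (mod 7).
For each evaluation point α_i, compute m(α_i) mod 7:
  α_1 = 4: Horner steps 1 → 2, so m(4) = 2.
  α_2 = 5: Horner steps 1 → 3, so m(5) = 3.
  α_3 = 3: Horner steps 1 → 1, so m(3) = 1.
  α_4 = 1: Horner steps 1 → 6, so m(1) = 6.
  α_5 = 2: Horner steps 1 → 0, so m(2) = 0.
Codeword c = [2, 3, 1, 6, 0] ∈ F_7^5.


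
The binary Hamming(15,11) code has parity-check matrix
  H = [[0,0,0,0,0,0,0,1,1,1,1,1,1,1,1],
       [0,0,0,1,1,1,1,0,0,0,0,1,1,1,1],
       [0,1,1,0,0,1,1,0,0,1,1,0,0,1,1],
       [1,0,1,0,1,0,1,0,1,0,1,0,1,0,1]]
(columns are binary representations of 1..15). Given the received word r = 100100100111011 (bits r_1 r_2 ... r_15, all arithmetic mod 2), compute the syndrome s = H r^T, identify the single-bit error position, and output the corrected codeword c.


s = (1, 1, 1, 0)^T, error position = 14, corrected codeword c = 100100100111001

Compute s = H r^T mod 2 one row at a time:
  s_1 = 0 + 0 + 1 + 1 + 1 + 0 + 1 + 1 = 5 ≡ 1 (mod 2).
  s_2 = 1 + 0 + 0 + 1 + 1 + 0 + 1 + 1 = 5 ≡ 1 (mod 2).
  s_3 = 0 + 0 + 0 + 1 + 1 + 1 + 1 + 1 = 5 ≡ 1 (mod 2).
  s_4 = 1 + 0 + 0 + 1 + 0 + 1 + 0 + 1 = 4 ≡ 0 (mod 2).
s = (1, 1, 1, 0)^T — this equals column 14 of H (binary 1110), so error is at position 14.
Correct: flip bit 14 of r = 100100100111011 to get c = 100100100111001.


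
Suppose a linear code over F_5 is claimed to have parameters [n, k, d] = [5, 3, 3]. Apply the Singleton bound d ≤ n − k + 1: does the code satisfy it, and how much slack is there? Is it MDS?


Singleton RHS = n − k + 1 = 3, slack = 0, bound satisfied, MDS.

Singleton bound: d ≤ n − k + 1.
Here n = 5, k = 3, so n − k + 1 = 3.
Given d = 3, check d ≤ 3: YES.
Slack = (n − k + 1) − d = 0.
The code is MDS (slack = 0).
Description: the claimed parameters are [5, 3, 3]_5; such a code would be MDS (meets Singleton bound).


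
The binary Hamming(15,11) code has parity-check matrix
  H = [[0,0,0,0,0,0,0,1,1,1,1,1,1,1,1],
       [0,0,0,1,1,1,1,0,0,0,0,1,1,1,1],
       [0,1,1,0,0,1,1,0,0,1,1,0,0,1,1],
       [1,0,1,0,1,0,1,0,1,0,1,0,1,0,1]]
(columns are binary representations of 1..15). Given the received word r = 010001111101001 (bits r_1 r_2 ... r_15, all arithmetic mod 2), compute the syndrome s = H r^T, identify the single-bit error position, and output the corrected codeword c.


s = (1, 0, 1, 1)^T, error position = 11, corrected codeword c = 010001111111001

Compute s = H r^T mod 2 one row at a time:
  s_1 = 1 + 1 + 1 + 0 + 1 + 0 + 0 + 1 = 5 ≡ 1 (mod 2).
  s_2 = 0 + 0 + 1 + 1 + 1 + 0 + 0 + 1 = 4 ≡ 0 (mod 2).
  s_3 = 1 + 0 + 1 + 1 + 1 + 0 + 0 + 1 = 5 ≡ 1 (mod 2).
  s_4 = 0 + 0 + 0 + 1 + 1 + 0 + 0 + 1 = 3 ≡ 1 (mod 2).
s = (1, 0, 1, 1)^T — this equals column 11 of H (binary 1011), so error is at position 11.
Correct: flip bit 11 of r = 010001111101001 to get c = 010001111111001.


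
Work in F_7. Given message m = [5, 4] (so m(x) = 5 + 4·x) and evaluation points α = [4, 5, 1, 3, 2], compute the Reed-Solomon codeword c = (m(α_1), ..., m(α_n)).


c = [0, 4, 2, 3, 6]

Message polynomial: m(x) = 5 + 4·x (mod 7).
For each evaluation point α_i, compute m(α_i) mod 7:
  α_1 = 4: Horner steps 4 → 0, so m(4) = 0.
  α_2 = 5: Horner steps 4 → 4, so m(5) = 4.
  α_3 = 1: Horner steps 4 → 2, so m(1) = 2.
  α_4 = 3: Horner steps 4 → 3, so m(3) = 3.
  α_5 = 2: Horner steps 4 → 6, so m(2) = 6.
Codeword c = [0, 4, 2, 3, 6] ∈ F_7^5.


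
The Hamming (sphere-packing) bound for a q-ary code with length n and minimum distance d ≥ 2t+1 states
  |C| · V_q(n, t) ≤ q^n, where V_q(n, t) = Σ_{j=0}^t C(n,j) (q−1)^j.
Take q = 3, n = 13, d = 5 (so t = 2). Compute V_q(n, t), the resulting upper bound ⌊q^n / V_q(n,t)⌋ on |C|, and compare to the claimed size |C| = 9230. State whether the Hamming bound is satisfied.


V_q(n, t) = 339, q^n = 1594323, Hamming bound = 4703, |C| = 9230 > bound (violated).

Step 1: Compute V_q(n, t) = Σ_{j=0}^2 C(n, j) (q−1)^j.
  j = 0: C(13,0)·(2)^0 = 1·1 = 1.
  j = 1: C(13,1)·(2)^1 = 13·2 = 26.
  j = 2: C(13,2)·(2)^2 = 78·4 = 312.
  V_q(n, t) = 1 + 26 + 312 = 339.
Step 2: q^n = 3^13 = 1594323.
Step 3: Hamming bound ⌊q^n / V_q(n,t)⌋ = ⌊1594323/339⌋ = 4703.
Step 4: Compare |C| = 9230 to 4703: violated.
The claimed |C| lies above the Hamming bound, so no 3-ary code of length 13 with d ≥ 5 can have 9230 codewords.


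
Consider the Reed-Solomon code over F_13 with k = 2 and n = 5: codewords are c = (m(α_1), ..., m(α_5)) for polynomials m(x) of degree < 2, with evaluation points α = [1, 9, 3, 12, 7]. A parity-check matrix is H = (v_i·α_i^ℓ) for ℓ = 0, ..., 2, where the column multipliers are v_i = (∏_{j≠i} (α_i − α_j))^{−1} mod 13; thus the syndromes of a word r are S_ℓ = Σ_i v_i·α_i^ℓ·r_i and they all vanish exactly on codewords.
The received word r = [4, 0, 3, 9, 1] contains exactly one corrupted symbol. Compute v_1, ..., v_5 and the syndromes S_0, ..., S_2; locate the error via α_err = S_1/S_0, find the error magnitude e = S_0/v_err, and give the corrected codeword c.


S = (10, 3, 10), error at position 4, error magnitude e = 4, c = [4, 0, 3, 5, 1].

Step 1: column multipliers v_i = (∏_{j≠i}(α_i − α_j))^{−1} mod 13.
  i = 1 (α = 1): (1−9)(1−3)(1−12)(1−7) = (−8)·(−2)·(−11)·(−6) = 1056 ≡ 3, so v_1 = 3^{−1} = 9 (mod 13).
  i = 2 (α = 9): (9−1)(9−3)(9−12)(9−7) = 8·6·(−3)·2 = −288 ≡ 11, so v_2 = 11^{−1} = 6 (mod 13).
  i = 3 (α = 3): (3−1)(3−9)(3−12)(3−7) = 2·(−6)·(−9)·(−4) = −432 ≡ 10, so v_3 = 10^{−1} = 4 (mod 13).
  i = 4 (α = 12): (12−1)(12−9)(12−3)(12−7) = 11·3·9·5 = 1485 ≡ 3, so v_4 = 3^{−1} = 9 (mod 13).
  i = 5 (α = 7): (7−1)(7−9)(7−3)(7−12) = 6·(−2)·4·(−5) = 240 ≡ 6, so v_5 = 6^{−1} = 11 (mod 13).
  v = [9, 6, 4, 9, 11].
Step 2: syndromes of r = [4, 0, 3, 9, 1] (all sums mod 13).
  S_0 = Σ v_i r_i = 9·4 + 6·0 + 4·3 + 9·9 + 11·1 = 140 ≡ 10.
  S_1 = Σ v_i α_i r_i = 9·1·4 + 6·9·0 + 4·3·3 + 9·12·9 + 11·7·1 = 1121 ≡ 3.
  α_i^2 mod 13 = [1, 3, 9, 1, 10].
  S_2 = Σ v_i α_i^2 r_i = 9·1·4 + 6·3·0 + 4·9·3 + 9·1·9 + 11·10·1 = 335 ≡ 10.
  S = (10, 3, 10) ≠ 0, so r is not a codeword (an error is present).
Step 3: locate the error. For a single error e at position i, S_ℓ = v_i·e·α_i^ℓ, so α_err = S_1/S_0.
  S_0^{−1} = 10^{−1} = 4 (mod 13), so α_err = 3·4 = 12 ≡ 12 = α_4. Error position i = 4.
  Consistency check: S_2/S_1 = 10·9 = 90 ≡ 12 = α_err ✓ (single-error assumption holds).
Step 4: error magnitude e = S_0/v_4 = S_0·∏_{j≠4}(α_4 − α_j) = 10·3 = 30 ≡ 4 (mod 13).
Step 5: correct position 4: c_4 = r_4 − e = 9 − 4 ≡ 5 (mod 13). Hence c = [4, 0, 3, 5, 1].
  Check: interpolating c through the α_i gives m(x) = 11 + 6·x (degree < 2) with m(α_i) = c_i for every i, so c is indeed a codeword.


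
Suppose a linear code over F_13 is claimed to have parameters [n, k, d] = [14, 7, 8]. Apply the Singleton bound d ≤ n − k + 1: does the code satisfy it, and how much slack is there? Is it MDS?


Singleton RHS = n − k + 1 = 8, slack = 0, bound satisfied, MDS.

Singleton bound: d ≤ n − k + 1.
Here n = 14, k = 7, so n − k + 1 = 8.
Given d = 8, check d ≤ 8: YES.
Slack = (n − k + 1) − d = 0.
The code is MDS (slack = 0).
Description: the claimed parameters are [14, 7, 8]_13; such a code would be MDS (meets Singleton bound).


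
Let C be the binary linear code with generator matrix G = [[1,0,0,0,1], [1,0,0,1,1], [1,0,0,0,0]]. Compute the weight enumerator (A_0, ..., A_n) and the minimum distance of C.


Weight distribution: A_0 = 1, A_1 = 3, A_2 = 3, A_3 = 1. Minimum distance d = 1.

Enumerate all 2^3 = 8 messages m ∈ F_2^3.
For each, compute codeword c = mG in F_2^5, then tally its weight.
  m = 000 → c = 00000, weight = 0.
  m = 100 → c = 10001, weight = 2.
  m = 010 → c = 10011, weight = 3.
  m = 110 → c = 00010, weight = 1.
  m = 001 → c = 10000, weight = 1.
  m = 101 → c = 00001, weight = 1.
  m = 011 → c = 00011, weight = 2.
  m = 111 → c = 10010, weight = 2.
Tally weights:
  weight 0: 1 codewords.
  weight 1: 3 codewords.
  weight 2: 3 codewords.
  weight 3: 1 codewords.
Minimum distance d = smallest w > 0 with A_w > 0 = 1.
Sanity: Σ A_w = 8 = 2^3 = 8 ✓.


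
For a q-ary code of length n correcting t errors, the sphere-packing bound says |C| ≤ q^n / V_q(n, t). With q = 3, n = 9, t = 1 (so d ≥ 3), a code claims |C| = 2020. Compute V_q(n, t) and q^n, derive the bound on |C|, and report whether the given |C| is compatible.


V_q(n, t) = 19, q^n = 19683, Hamming bound = 1035, |C| = 2020 > bound (violated).

Step 1: Compute V_q(n, t) = Σ_{j=0}^1 C(n, j) (q−1)^j.
  j = 0: C(9,0)·(2)^0 = 1·1 = 1.
  j = 1: C(9,1)·(2)^1 = 9·2 = 18.
  V_q(n, t) = 1 + 18 = 19.
Step 2: q^n = 3^9 = 19683.
Step 3: Hamming bound ⌊q^n / V_q(n,t)⌋ = ⌊19683/19⌋ = 1035.
Step 4: Compare |C| = 2020 to 1035: violated.
The claimed |C| lies above the Hamming bound, so no 3-ary code of length 9 with d ≥ 3 can have 2020 codewords.


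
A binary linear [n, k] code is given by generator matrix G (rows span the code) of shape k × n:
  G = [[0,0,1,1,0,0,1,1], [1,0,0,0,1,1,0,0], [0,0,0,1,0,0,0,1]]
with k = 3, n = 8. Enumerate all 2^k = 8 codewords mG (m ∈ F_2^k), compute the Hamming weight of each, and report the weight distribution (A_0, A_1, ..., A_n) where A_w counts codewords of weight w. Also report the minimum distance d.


Weight distribution: A_0 = 1, A_2 = 2, A_3 = 1, A_4 = 1, A_5 = 2, A_7 = 1. Minimum distance d = 2.

Enumerate all 2^3 = 8 messages m ∈ F_2^3.
For each, compute codeword c = mG in F_2^8, then tally its weight.
  m = 000 → c = 00000000, weight = 0.
  m = 100 → c = 00110011, weight = 4.
  m = 010 → c = 10001100, weight = 3.
  m = 110 → c = 10111111, weight = 7.
  m = 001 → c = 00010001, weight = 2.
  m = 101 → c = 00100010, weight = 2.
  m = 011 → c = 10011101, weight = 5.
  m = 111 → c = 10101110, weight = 5.
Tally weights:
  weight 0: 1 codewords.
  weight 2: 2 codewords.
  weight 3: 1 codewords.
  weight 4: 1 codewords.
  weight 5: 2 codewords.
  weight 7: 1 codewords.
Minimum distance d = smallest w > 0 with A_w > 0 = 2.
Sanity: Σ A_w = 8 = 2^3 = 8 ✓.


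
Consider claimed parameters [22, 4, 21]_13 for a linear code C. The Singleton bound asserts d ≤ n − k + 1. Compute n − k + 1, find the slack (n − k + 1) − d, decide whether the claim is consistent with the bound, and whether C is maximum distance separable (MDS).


Singleton RHS = n − k + 1 = 19, slack = -2, bound violated (no such code; not MDS).

Singleton bound: d ≤ n − k + 1.
Here n = 22, k = 4, so n − k + 1 = 19.
Given d = 21, check d ≤ 19: NO.
Slack = (n − k + 1) − d = -2.
The slack is negative: d = 21 exceeds n − k + 1 = 19 by 2, so the Singleton bound is violated and no linear [22, 4, 21]_13 code can exist. In particular it is not MDS (MDS requires d = n − k + 1 exactly).
Description: the claimed parameters are [22, 4, 21]_13; such a code would be impossible (violates the Singleton bound).


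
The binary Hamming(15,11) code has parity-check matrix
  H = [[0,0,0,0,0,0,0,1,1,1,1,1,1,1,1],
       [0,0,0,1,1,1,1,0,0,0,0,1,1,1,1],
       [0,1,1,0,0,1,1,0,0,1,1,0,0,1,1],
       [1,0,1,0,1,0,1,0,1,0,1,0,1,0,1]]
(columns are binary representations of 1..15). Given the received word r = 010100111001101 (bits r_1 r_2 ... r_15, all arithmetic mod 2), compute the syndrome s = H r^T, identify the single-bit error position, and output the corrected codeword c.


s = (1, 1, 1, 0)^T, error position = 14, corrected codeword c = 010100111001111

Compute s = H r^T mod 2 one row at a time:
  s_1 = 1 + 1 + 0 + 0 + 1 + 1 + 0 + 1 = 5 ≡ 1 (mod 2).
  s_2 = 1 + 0 + 0 + 1 + 1 + 1 + 0 + 1 = 5 ≡ 1 (mod 2).
  s_3 = 1 + 0 + 0 + 1 + 0 + 0 + 0 + 1 = 3 ≡ 1 (mod 2).
  s_4 = 0 + 0 + 0 + 1 + 1 + 0 + 1 + 1 = 4 ≡ 0 (mod 2).
s = (1, 1, 1, 0)^T — this equals column 14 of H (binary 1110), so error is at position 14.
Correct: flip bit 14 of r = 010100111001101 to get c = 010100111001111.


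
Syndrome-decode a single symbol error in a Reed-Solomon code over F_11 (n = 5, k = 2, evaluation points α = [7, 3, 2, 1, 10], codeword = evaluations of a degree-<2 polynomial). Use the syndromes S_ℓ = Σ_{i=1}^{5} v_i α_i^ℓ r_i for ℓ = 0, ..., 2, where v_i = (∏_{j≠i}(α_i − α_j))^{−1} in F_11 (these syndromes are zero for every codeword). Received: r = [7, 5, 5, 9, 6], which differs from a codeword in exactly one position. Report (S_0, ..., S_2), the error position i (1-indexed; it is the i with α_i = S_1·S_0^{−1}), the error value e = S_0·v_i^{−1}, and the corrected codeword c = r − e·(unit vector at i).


S = (4, 1, 3), error at position 2, error magnitude e = 4, c = [7, 1, 5, 9, 6].

Step 1: column multipliers v_i = (∏_{j≠i}(α_i − α_j))^{−1} mod 11.
  i = 1 (α = 7): (7−3)(7−2)(7−1)(7−10) = 4·5·6·(−3) = −360 ≡ 3, so v_1 = 3^{−1} = 4 (mod 11).
  i = 2 (α = 3): (3−7)(3−2)(3−1)(3−10) = (−4)·1·2·(−7) = 56 ≡ 1, so v_2 = 1^{−1} = 1 (mod 11).
  i = 3 (α = 2): (2−7)(2−3)(2−1)(2−10) = (−5)·(−1)·1·(−8) = −40 ≡ 4, so v_3 = 4^{−1} = 3 (mod 11).
  i = 4 (α = 1): (1−7)(1−3)(1−2)(1−10) = (−6)·(−2)·(−1)·(−9) = 108 ≡ 9, so v_4 = 9^{−1} = 5 (mod 11).
  i = 5 (α = 10): (10−7)(10−3)(10−2)(10−1) = 3·7·8·9 = 1512 ≡ 5, so v_5 = 5^{−1} = 9 (mod 11).
  v = [4, 1, 3, 5, 9].
Step 2: syndromes of r = [7, 5, 5, 9, 6] (all sums mod 11).
  S_0 = Σ v_i r_i = 4·7 + 1·5 + 3·5 + 5·9 + 9·6 = 147 ≡ 4.
  S_1 = Σ v_i α_i r_i = 4·7·7 + 1·3·5 + 3·2·5 + 5·1·9 + 9·10·6 = 826 ≡ 1.
  α_i^2 mod 11 = [5, 9, 4, 1, 1].
  S_2 = Σ v_i α_i^2 r_i = 4·5·7 + 1·9·5 + 3·4·5 + 5·1·9 + 9·1·6 = 344 ≡ 3.
  S = (4, 1, 3) ≠ 0, so r is not a codeword (an error is present).
Step 3: locate the error. For a single error e at position i, S_ℓ = v_i·e·α_i^ℓ, so α_err = S_1/S_0.
  S_0^{−1} = 4^{−1} = 3 (mod 11), so α_err = 1·3 = 3 ≡ 3 = α_2. Error position i = 2.
  Consistency check: S_2/S_1 = 3·1 = 3 ≡ 3 = α_err ✓ (single-error assumption holds).
Step 4: error magnitude e = S_0/v_2 = S_0·∏_{j≠2}(α_2 − α_j) = 4·1 = 4 ≡ 4 (mod 11).
Step 5: correct position 2: c_2 = r_2 − e = 5 − 4 ≡ 1 (mod 11). Hence c = [7, 1, 5, 9, 6].
  Check: interpolating c through the α_i gives m(x) = 2 + 7·x (degree < 2) with m(α_i) = c_i for every i, so c is indeed a codeword.


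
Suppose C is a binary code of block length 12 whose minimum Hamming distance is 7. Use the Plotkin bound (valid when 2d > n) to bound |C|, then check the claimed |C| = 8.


Plotkin bound M ≤ 6; given |C| = 8 > bound (violated).

Check applicability: 2d = 14, n = 12.
2d − n = 2 > 0, so Plotkin applies.
Compute d/(2d−n) = 7/2 ≈ 3.5000.
⌊d/(2d−n)⌋ = 3.
Plotkin bound: M ≤ 2·3 = 6.
Given |C| = 8, check: VIOLATED.
This |C| is above the Plotkin bound, so no binary code with n = 12, d = 7 and 8 codewords exists.


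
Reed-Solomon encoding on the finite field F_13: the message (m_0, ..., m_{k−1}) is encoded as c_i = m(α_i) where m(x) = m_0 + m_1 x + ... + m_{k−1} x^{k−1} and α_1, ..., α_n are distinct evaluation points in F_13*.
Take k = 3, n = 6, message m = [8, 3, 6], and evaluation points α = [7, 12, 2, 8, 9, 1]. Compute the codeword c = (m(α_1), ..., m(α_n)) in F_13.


c = [11, 11, 12, 0, 1, 4]

Message polynomial: m(x) = 8 + 3·x + 6·x^2 (mod 13).
For each evaluation point α_i, compute m(α_i) mod 13:
  α_1 = 7: Horner steps 6 → 6 → 11, so m(7) = 11.
  α_2 = 12: Horner steps 6 → 10 → 11, so m(12) = 11.
  α_3 = 2: Horner steps 6 → 2 → 12, so m(2) = 12.
  α_4 = 8: Horner steps 6 → 12 → 0, so m(8) = 0.
  α_5 = 9: Horner steps 6 → 5 → 1, so m(9) = 1.
  α_6 = 1: Horner steps 6 → 9 → 4, so m(1) = 4.
Codeword c = [11, 11, 12, 0, 1, 4] ∈ F_13^6.


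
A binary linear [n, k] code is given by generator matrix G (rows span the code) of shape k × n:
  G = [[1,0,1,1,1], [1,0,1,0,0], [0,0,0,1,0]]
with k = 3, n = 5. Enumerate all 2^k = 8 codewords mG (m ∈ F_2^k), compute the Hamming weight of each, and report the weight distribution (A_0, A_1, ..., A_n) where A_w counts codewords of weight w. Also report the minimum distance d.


Weight distribution: A_0 = 1, A_1 = 2, A_2 = 2, A_3 = 2, A_4 = 1. Minimum distance d = 1.

Enumerate all 2^3 = 8 messages m ∈ F_2^3.
For each, compute codeword c = mG in F_2^5, then tally its weight.
  m = 000 → c = 00000, weight = 0.
  m = 100 → c = 10111, weight = 4.
  m = 010 → c = 10100, weight = 2.
  m = 110 → c = 00011, weight = 2.
  m = 001 → c = 00010, weight = 1.
  m = 101 → c = 10101, weight = 3.
  m = 011 → c = 10110, weight = 3.
  m = 111 → c = 00001, weight = 1.
Tally weights:
  weight 0: 1 codewords.
  weight 1: 2 codewords.
  weight 2: 2 codewords.
  weight 3: 2 codewords.
  weight 4: 1 codewords.
Minimum distance d = smallest w > 0 with A_w > 0 = 1.
Sanity: Σ A_w = 8 = 2^3 = 8 ✓.


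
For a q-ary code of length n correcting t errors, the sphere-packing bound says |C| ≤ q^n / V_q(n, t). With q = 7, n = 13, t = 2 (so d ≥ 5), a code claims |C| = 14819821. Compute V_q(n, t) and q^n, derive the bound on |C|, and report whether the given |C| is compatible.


V_q(n, t) = 2887, q^n = 96889010407, Hamming bound = 33560446, |C| = 14819821 ≤ bound (satisfied).

Step 1: Compute V_q(n, t) = Σ_{j=0}^2 C(n, j) (q−1)^j.
  j = 0: C(13,0)·(6)^0 = 1·1 = 1.
  j = 1: C(13,1)·(6)^1 = 13·6 = 78.
  j = 2: C(13,2)·(6)^2 = 78·36 = 2808.
  V_q(n, t) = 1 + 78 + 2808 = 2887.
Step 2: q^n = 7^13 = 96889010407.
Step 3: Hamming bound ⌊q^n / V_q(n,t)⌋ = ⌊96889010407/2887⌋ = 33560446.
Step 4: Compare |C| = 14819821 to 33560446: satisfied.
The claimed |C| lies below the Hamming bound.


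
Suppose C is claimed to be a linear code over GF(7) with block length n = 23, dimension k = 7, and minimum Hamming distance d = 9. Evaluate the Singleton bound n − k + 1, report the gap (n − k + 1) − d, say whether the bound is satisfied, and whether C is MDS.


Singleton RHS = n − k + 1 = 17, slack = 8, bound satisfied, not MDS.

Singleton bound: d ≤ n − k + 1.
Here n = 23, k = 7, so n − k + 1 = 17.
Given d = 9, check d ≤ 17: YES.
Slack = (n − k + 1) − d = 8.
The code is NOT MDS (slack = 8 > 0).
Description: the claimed parameters are [23, 7, 9]_7; such a code would be non-MDS.


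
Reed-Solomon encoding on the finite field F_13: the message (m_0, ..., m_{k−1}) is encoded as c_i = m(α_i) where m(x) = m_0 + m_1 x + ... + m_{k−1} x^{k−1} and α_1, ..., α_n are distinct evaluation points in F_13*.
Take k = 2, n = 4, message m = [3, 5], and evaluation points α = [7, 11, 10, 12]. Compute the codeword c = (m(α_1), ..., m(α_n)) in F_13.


c = [12, 6, 1, 11]

Message polynomial: m(x) = 3 + 5·x (mod 13).
For each evaluation point α_i, compute m(α_i) mod 13:
  α_1 = 7: Horner steps 5 → 12, so m(7) = 12.
  α_2 = 11: Horner steps 5 → 6, so m(11) = 6.
  α_3 = 10: Horner steps 5 → 1, so m(10) = 1.
  α_4 = 12: Horner steps 5 → 11, so m(12) = 11.
Codeword c = [12, 6, 1, 11] ∈ F_13^4.


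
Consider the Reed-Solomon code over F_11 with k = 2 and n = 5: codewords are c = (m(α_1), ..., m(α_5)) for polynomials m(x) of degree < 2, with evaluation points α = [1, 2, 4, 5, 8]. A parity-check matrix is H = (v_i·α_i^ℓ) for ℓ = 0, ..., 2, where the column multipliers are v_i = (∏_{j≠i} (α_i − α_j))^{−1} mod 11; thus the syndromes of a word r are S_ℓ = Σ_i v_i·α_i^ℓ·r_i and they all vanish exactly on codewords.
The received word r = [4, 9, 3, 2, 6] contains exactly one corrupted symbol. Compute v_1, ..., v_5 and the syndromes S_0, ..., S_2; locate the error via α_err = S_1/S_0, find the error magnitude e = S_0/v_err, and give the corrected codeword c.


S = (3, 1, 4), error at position 3, error magnitude e = 6, c = [4, 9, 8, 2, 6].

Step 1: column multipliers v_i = (∏_{j≠i}(α_i − α_j))^{−1} mod 11.
  i = 1 (α = 1): (1−2)(1−4)(1−5)(1−8) = (−1)·(−3)·(−4)·(−7) = 84 ≡ 7, so v_1 = 7^{−1} = 8 (mod 11).
  i = 2 (α = 2): (2−1)(2−4)(2−5)(2−8) = 1·(−2)·(−3)·(−6) = −36 ≡ 8, so v_2 = 8^{−1} = 7 (mod 11).
  i = 3 (α = 4): (4−1)(4−2)(4−5)(4−8) = 3·2·(−1)·(−4) = 24 ≡ 2, so v_3 = 2^{−1} = 6 (mod 11).
  i = 4 (α = 5): (5−1)(5−2)(5−4)(5−8) = 4·3·1·(−3) = −36 ≡ 8, so v_4 = 8^{−1} = 7 (mod 11).
  i = 5 (α = 8): (8−1)(8−2)(8−4)(8−5) = 7·6·4·3 = 504 ≡ 9, so v_5 = 9^{−1} = 5 (mod 11).
  v = [8, 7, 6, 7, 5].
Step 2: syndromes of r = [4, 9, 3, 2, 6] (all sums mod 11).
  S_0 = Σ v_i r_i = 8·4 + 7·9 + 6·3 + 7·2 + 5·6 = 157 ≡ 3.
  S_1 = Σ v_i α_i r_i = 8·1·4 + 7·2·9 + 6·4·3 + 7·5·2 + 5·8·6 = 540 ≡ 1.
  α_i^2 mod 11 = [1, 4, 5, 3, 9].
  S_2 = Σ v_i α_i^2 r_i = 8·1·4 + 7·4·9 + 6·5·3 + 7·3·2 + 5·9·6 = 686 ≡ 4.
  S = (3, 1, 4) ≠ 0, so r is not a codeword (an error is present).
Step 3: locate the error. For a single error e at position i, S_ℓ = v_i·e·α_i^ℓ, so α_err = S_1/S_0.
  S_0^{−1} = 3^{−1} = 4 (mod 11), so α_err = 1·4 = 4 ≡ 4 = α_3. Error position i = 3.
  Consistency check: S_2/S_1 = 4·1 = 4 ≡ 4 = α_err ✓ (single-error assumption holds).
Step 4: error magnitude e = S_0/v_3 = S_0·∏_{j≠3}(α_3 − α_j) = 3·2 = 6 ≡ 6 (mod 11).
Step 5: correct position 3: c_3 = r_3 − e = 3 − 6 ≡ 8 (mod 11). Hence c = [4, 9, 8, 2, 6].
  Check: interpolating c through the α_i gives m(x) = 10 + 5·x (degree < 2) with m(α_i) = c_i for every i, so c is indeed a codeword.


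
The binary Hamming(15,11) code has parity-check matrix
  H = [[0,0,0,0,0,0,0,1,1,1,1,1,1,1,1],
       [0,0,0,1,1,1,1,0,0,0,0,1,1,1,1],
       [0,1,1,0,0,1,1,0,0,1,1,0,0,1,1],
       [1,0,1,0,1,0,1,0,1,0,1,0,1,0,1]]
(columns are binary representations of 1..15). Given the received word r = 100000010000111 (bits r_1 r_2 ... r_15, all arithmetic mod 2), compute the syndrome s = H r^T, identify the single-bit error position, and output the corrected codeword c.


s = (0, 1, 0, 1)^T, error position = 5, corrected codeword c = 100010010000111

Compute s = H r^T mod 2 one row at a time:
  s_1 = 1 + 0 + 0 + 0 + 0 + 1 + 1 + 1 = 4 ≡ 0 (mod 2).
  s_2 = 0 + 0 + 0 + 0 + 0 + 1 + 1 + 1 = 3 ≡ 1 (mod 2).
  s_3 = 0 + 0 + 0 + 0 + 0 + 0 + 1 + 1 = 2 ≡ 0 (mod 2).
  s_4 = 1 + 0 + 0 + 0 + 0 + 0 + 1 + 1 = 3 ≡ 1 (mod 2).
s = (0, 1, 0, 1)^T — this equals column 5 of H (binary 0101), so error is at position 5.
Correct: flip bit 5 of r = 100000010000111 to get c = 100010010000111.


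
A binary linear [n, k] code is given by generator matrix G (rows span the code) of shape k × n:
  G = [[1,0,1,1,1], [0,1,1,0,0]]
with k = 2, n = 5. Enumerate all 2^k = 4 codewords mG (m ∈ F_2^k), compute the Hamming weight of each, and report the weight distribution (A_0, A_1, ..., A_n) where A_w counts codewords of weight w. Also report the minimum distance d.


Weight distribution: A_0 = 1, A_2 = 1, A_4 = 2. Minimum distance d = 2.

Enumerate all 2^2 = 4 messages m ∈ F_2^2.
For each, compute codeword c = mG in F_2^5, then tally its weight.
  m = 00 → c = 00000, weight = 0.
  m = 10 → c = 10111, weight = 4.
  m = 01 → c = 01100, weight = 2.
  m = 11 → c = 11011, weight = 4.
Tally weights:
  weight 0: 1 codewords.
  weight 2: 1 codewords.
  weight 4: 2 codewords.
Minimum distance d = smallest w > 0 with A_w > 0 = 2.
Sanity: Σ A_w = 4 = 2^2 = 4 ✓.


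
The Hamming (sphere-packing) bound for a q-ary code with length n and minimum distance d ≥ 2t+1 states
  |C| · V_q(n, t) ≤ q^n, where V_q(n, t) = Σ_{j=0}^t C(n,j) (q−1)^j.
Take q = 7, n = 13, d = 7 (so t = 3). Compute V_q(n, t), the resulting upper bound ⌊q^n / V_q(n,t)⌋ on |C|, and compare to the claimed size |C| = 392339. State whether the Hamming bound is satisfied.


V_q(n, t) = 64663, q^n = 96889010407, Hamming bound = 1498368, |C| = 392339 ≤ bound (satisfied).

Step 1: Compute V_q(n, t) = Σ_{j=0}^3 C(n, j) (q−1)^j.
  j = 0: C(13,0)·(6)^0 = 1·1 = 1.
  j = 1: C(13,1)·(6)^1 = 13·6 = 78.
  j = 2: C(13,2)·(6)^2 = 78·36 = 2808.
  j = 3: C(13,3)·(6)^3 = 286·216 = 61776.
  V_q(n, t) = 1 + 78 + 2808 + 61776 = 64663.
Step 2: q^n = 7^13 = 96889010407.
Step 3: Hamming bound ⌊q^n / V_q(n,t)⌋ = ⌊96889010407/64663⌋ = 1498368.
Step 4: Compare |C| = 392339 to 1498368: satisfied.
The claimed |C| lies below the Hamming bound.


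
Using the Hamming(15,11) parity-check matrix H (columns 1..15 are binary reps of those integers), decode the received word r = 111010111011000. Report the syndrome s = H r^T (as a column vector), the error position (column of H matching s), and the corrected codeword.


s = (0, 1, 0, 0)^T, error position = 4, corrected codeword c = 111110111011000

Compute s = H r^T mod 2 one row at a time:
  s_1 = 1 + 1 + 0 + 1 + 1 + 0 + 0 + 0 = 4 ≡ 0 (mod 2).
  s_2 = 0 + 1 + 0 + 1 + 1 + 0 + 0 + 0 = 3 ≡ 1 (mod 2).
  s_3 = 1 + 1 + 0 + 1 + 0 + 1 + 0 + 0 = 4 ≡ 0 (mod 2).
  s_4 = 1 + 1 + 1 + 1 + 1 + 1 + 0 + 0 = 6 ≡ 0 (mod 2).
s = (0, 1, 0, 0)^T — this equals column 4 of H (binary 0100), so error is at position 4.
Correct: flip bit 4 of r = 111010111011000 to get c = 111110111011000.


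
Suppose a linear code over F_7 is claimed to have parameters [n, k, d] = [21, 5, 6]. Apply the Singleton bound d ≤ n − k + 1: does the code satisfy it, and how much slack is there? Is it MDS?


Singleton RHS = n − k + 1 = 17, slack = 11, bound satisfied, not MDS.

Singleton bound: d ≤ n − k + 1.
Here n = 21, k = 5, so n − k + 1 = 17.
Given d = 6, check d ≤ 17: YES.
Slack = (n − k + 1) − d = 11.
The code is NOT MDS (slack = 11 > 0).
Description: the claimed parameters are [21, 5, 6]_7; such a code would be non-MDS.


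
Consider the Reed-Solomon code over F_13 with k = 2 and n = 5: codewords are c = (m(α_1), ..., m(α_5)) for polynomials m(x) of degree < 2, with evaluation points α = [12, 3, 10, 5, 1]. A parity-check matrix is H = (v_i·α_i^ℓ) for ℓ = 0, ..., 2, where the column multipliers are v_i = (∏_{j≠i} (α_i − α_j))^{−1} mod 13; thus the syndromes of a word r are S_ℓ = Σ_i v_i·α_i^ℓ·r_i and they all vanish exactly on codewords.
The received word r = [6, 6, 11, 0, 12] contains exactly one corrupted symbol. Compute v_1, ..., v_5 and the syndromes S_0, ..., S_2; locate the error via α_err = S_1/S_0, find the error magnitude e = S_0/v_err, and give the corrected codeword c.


S = (5, 8, 5), error at position 1, error magnitude e = 1, c = [5, 6, 11, 0, 12].

Step 1: column multipliers v_i = (∏_{j≠i}(α_i − α_j))^{−1} mod 13.
  i = 1 (α = 12): (12−3)(12−10)(12−5)(12−1) = 9·2·7·11 = 1386 ≡ 8, so v_1 = 8^{−1} = 5 (mod 13).
  i = 2 (α = 3): (3−12)(3−10)(3−5)(3−1) = (−9)·(−7)·(−2)·2 = −252 ≡ 8, so v_2 = 8^{−1} = 5 (mod 13).
  i = 3 (α = 10): (10−12)(10−3)(10−5)(10−1) = (−2)·7·5·9 = −630 ≡ 7, so v_3 = 7^{−1} = 2 (mod 13).
  i = 4 (α = 5): (5−12)(5−3)(5−10)(5−1) = (−7)·2·(−5)·4 = 280 ≡ 7, so v_4 = 7^{−1} = 2 (mod 13).
  i = 5 (α = 1): (1−12)(1−3)(1−10)(1−5) = (−11)·(−2)·(−9)·(−4) = 792 ≡ 12, so v_5 = 12^{−1} = 12 (mod 13).
  v = [5, 5, 2, 2, 12].
Step 2: syndromes of r = [6, 6, 11, 0, 12] (all sums mod 13).
  S_0 = Σ v_i r_i = 5·6 + 5·6 + 2·11 + 2·0 + 12·12 = 226 ≡ 5.
  S_1 = Σ v_i α_i r_i = 5·12·6 + 5·3·6 + 2·10·11 + 2·5·0 + 12·1·12 = 814 ≡ 8.
  α_i^2 mod 13 = [1, 9, 9, 12, 1].
  S_2 = Σ v_i α_i^2 r_i = 5·1·6 + 5·9·6 + 2·9·11 + 2·12·0 + 12·1·12 = 642 ≡ 5.
  S = (5, 8, 5) ≠ 0, so r is not a codeword (an error is present).
Step 3: locate the error. For a single error e at position i, S_ℓ = v_i·e·α_i^ℓ, so α_err = S_1/S_0.
  S_0^{−1} = 5^{−1} = 8 (mod 13), so α_err = 8·8 = 64 ≡ 12 = α_1. Error position i = 1.
  Consistency check: S_2/S_1 = 5·5 = 25 ≡ 12 = α_err ✓ (single-error assumption holds).
Step 4: error magnitude e = S_0/v_1 = S_0·∏_{j≠1}(α_1 − α_j) = 5·8 = 40 ≡ 1 (mod 13).
Step 5: correct position 1: c_1 = r_1 − e = 6 − 1 ≡ 5 (mod 13). Hence c = [5, 6, 11, 0, 12].
  Check: interpolating c through the α_i gives m(x) = 2 + 10·x (degree < 2) with m(α_i) = c_i for every i, so c is indeed a codeword.
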